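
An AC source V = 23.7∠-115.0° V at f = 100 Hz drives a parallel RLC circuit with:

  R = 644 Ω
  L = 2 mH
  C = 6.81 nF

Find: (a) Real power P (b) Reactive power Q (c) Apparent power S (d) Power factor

Step 1 — Angular frequency: ω = 2π·f = 2π·100 = 628.3 rad/s.
Step 2 — Component impedances:
  R: Z = R = 644 Ω
  L: Z = jωL = j·628.3·0.002 = 0 + j1.257 Ω
  C: Z = 1/(jωC) = -j/(ω·C) = 0 - j2.337e+05 Ω
Step 3 — Parallel combination: 1/Z_total = 1/R + 1/L + 1/C; Z_total = 0.002452 + j1.257 Ω = 1.257∠89.9° Ω.
Step 4 — Source phasor: V = 23.7∠-115.0° V = -10.02 - j21.48 V.
Step 5 — Current: I = V / Z = -17.11 + j7.937 A = 18.86∠155.1° A.
Step 6 — Complex power: S = V·I* = 0.8722 + j447 VA.
Step 7 — Real power: P = Re(S) = 0.8722 W.
Step 8 — Reactive power: Q = Im(S) = 447 VAR.
Step 9 — Apparent power: |S| = 447 VA.
Step 10 — Power factor: PF = P/|S| = 0.001951 (lagging).

(a) P = 0.8722 W  (b) Q = 447 VAR  (c) S = 447 VA  (d) PF = 0.001951 (lagging)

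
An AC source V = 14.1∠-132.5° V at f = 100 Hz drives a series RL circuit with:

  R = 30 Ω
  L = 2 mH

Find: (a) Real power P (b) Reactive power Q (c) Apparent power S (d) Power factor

Step 1 — Angular frequency: ω = 2π·f = 2π·100 = 628.3 rad/s.
Step 2 — Component impedances:
  R: Z = R = 30 Ω
  L: Z = jωL = j·628.3·0.002 = 0 + j1.257 Ω
Step 3 — Series combination: Z_total = R + L = 30 + j1.257 Ω = 30.03∠2.4° Ω.
Step 4 — Source phasor: V = 14.1∠-132.5° V = -9.526 - j10.4 V.
Step 5 — Current: I = V / Z = -0.3315 - j0.3326 A = 0.4696∠-134.9° A.
Step 6 — Complex power: S = V·I* = 6.615 + j0.2771 VA.
Step 7 — Real power: P = Re(S) = 6.615 W.
Step 8 — Reactive power: Q = Im(S) = 0.2771 VAR.
Step 9 — Apparent power: |S| = 6.621 VA.
Step 10 — Power factor: PF = P/|S| = 0.9991 (lagging).

(a) P = 6.615 W  (b) Q = 0.2771 VAR  (c) S = 6.621 VA  (d) PF = 0.9991 (lagging)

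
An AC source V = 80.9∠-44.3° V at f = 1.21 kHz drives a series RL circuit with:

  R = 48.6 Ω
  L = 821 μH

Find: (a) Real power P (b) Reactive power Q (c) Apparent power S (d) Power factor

Step 1 — Angular frequency: ω = 2π·f = 2π·1210 = 7603 rad/s.
Step 2 — Component impedances:
  R: Z = R = 48.6 Ω
  L: Z = jωL = j·7603·0.000821 = 0 + j6.242 Ω
Step 3 — Series combination: Z_total = R + L = 48.6 + j6.242 Ω = 49∠7.3° Ω.
Step 4 — Source phasor: V = 80.9∠-44.3° V = 57.9 - j56.5 V.
Step 5 — Current: I = V / Z = 1.025 - j1.294 A = 1.651∠-51.6° A.
Step 6 — Complex power: S = V·I* = 132.5 + j17.01 VA.
Step 7 — Real power: P = Re(S) = 132.5 W.
Step 8 — Reactive power: Q = Im(S) = 17.01 VAR.
Step 9 — Apparent power: |S| = 133.6 VA.
Step 10 — Power factor: PF = P/|S| = 0.9919 (lagging).

(a) P = 132.5 W  (b) Q = 17.01 VAR  (c) S = 133.6 VA  (d) PF = 0.9919 (lagging)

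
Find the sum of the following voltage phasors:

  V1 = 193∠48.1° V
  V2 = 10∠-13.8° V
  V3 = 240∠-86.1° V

Step 1 — Convert each phasor to rectangular form:
  V1 = 193·(cos(48.1°) + j·sin(48.1°)) = 128.9 + j143.7 V
  V2 = 10·(cos(-13.8°) + j·sin(-13.8°)) = 9.711 - j2.385 V
  V3 = 240·(cos(-86.1°) + j·sin(-86.1°)) = 16.32 - j239.4 V
Step 2 — Sum components: V_total = 154.9 - j98.18 V.
Step 3 — Convert to polar: |V_total| = 183.4 V, ∠V_total = -32.4°.

V_total = 183.4∠-32.4° V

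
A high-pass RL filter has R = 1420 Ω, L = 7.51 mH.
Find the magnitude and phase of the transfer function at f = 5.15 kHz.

Step 1 — Angular frequency: ω = 2π·5150 = 3.236e+04 rad/s.
Step 2 — Transfer function: H(jω) = jωL/(R + jωL).
Step 3 — Numerator jωL = j·243; denominator R + jωL = 1420 + j243.
Step 4 — H = 0.02845 + j0.1663.
Step 5 — Magnitude: |H| = 0.1687 (-15.5 dB); phase: φ = 80.3°.

|H| = 0.1687 (-15.5 dB), φ = 80.3°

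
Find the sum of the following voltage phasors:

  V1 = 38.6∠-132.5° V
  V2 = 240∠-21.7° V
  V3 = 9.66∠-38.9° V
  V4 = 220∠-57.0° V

Step 1 — Convert each phasor to rectangular form:
  V1 = 38.6·(cos(-132.5°) + j·sin(-132.5°)) = -26.08 - j28.46 V
  V2 = 240·(cos(-21.7°) + j·sin(-21.7°)) = 223 - j88.74 V
  V3 = 9.66·(cos(-38.9°) + j·sin(-38.9°)) = 7.518 - j6.066 V
  V4 = 220·(cos(-57.0°) + j·sin(-57.0°)) = 119.8 - j184.5 V
Step 2 — Sum components: V_total = 324.3 - j307.8 V.
Step 3 — Convert to polar: |V_total| = 447.1 V, ∠V_total = -43.5°.

V_total = 447.1∠-43.5° V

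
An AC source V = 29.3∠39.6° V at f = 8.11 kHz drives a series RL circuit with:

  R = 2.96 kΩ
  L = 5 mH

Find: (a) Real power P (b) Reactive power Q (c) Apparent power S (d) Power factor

Step 1 — Angular frequency: ω = 2π·f = 2π·8110 = 5.096e+04 rad/s.
Step 2 — Component impedances:
  R: Z = R = 2960 Ω
  L: Z = jωL = j·5.096e+04·0.005 = 0 + j254.8 Ω
Step 3 — Series combination: Z_total = R + L = 2960 + j254.8 Ω = 2971∠4.9° Ω.
Step 4 — Source phasor: V = 29.3∠39.6° V = 22.58 + j18.68 V.
Step 5 — Current: I = V / Z = 0.00811 + j0.005612 A = 0.009862∠34.7° A.
Step 6 — Complex power: S = V·I* = 0.2879 + j0.02478 VA.
Step 7 — Real power: P = Re(S) = 0.2879 W.
Step 8 — Reactive power: Q = Im(S) = 0.02478 VAR.
Step 9 — Apparent power: |S| = 0.289 VA.
Step 10 — Power factor: PF = P/|S| = 0.9963 (lagging).

(a) P = 0.2879 W  (b) Q = 0.02478 VAR  (c) S = 0.289 VA  (d) PF = 0.9963 (lagging)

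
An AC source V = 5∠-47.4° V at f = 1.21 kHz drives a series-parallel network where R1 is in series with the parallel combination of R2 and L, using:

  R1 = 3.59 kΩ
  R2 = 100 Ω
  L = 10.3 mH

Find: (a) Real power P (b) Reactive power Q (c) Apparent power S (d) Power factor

Step 1 — Angular frequency: ω = 2π·f = 2π·1210 = 7603 rad/s.
Step 2 — Component impedances:
  R1: Z = R = 3590 Ω
  R2: Z = R = 100 Ω
  L: Z = jωL = j·7603·0.0103 = 0 + j78.31 Ω
Step 3 — Parallel branch: R2 || L = 1/(1/R2 + 1/L) = 38.01 + j48.54 Ω.
Step 4 — Series with R1: Z_total = R1 + (R2 || L) = 3628 + j48.54 Ω = 3628∠0.8° Ω.
Step 5 — Source phasor: V = 5∠-47.4° V = 3.384 - j3.68 V.
Step 6 — Current: I = V / Z = 0.0009191 - j0.001027 A = 0.001378∠-48.2° A.
Step 7 — Complex power: S = V·I* = 0.00689 + j9.218e-05 VA.
Step 8 — Real power: P = Re(S) = 0.00689 W.
Step 9 — Reactive power: Q = Im(S) = 9.218e-05 VAR.
Step 10 — Apparent power: |S| = 0.00689 VA.
Step 11 — Power factor: PF = P/|S| = 0.9999 (lagging).

(a) P = 0.00689 W  (b) Q = 9.218e-05 VAR  (c) S = 0.00689 VA  (d) PF = 0.9999 (lagging)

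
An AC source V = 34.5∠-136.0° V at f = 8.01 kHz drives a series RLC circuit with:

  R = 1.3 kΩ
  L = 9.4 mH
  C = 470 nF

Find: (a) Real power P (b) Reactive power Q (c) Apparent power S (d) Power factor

Step 1 — Angular frequency: ω = 2π·f = 2π·8010 = 5.033e+04 rad/s.
Step 2 — Component impedances:
  R: Z = R = 1300 Ω
  L: Z = jωL = j·5.033e+04·0.0094 = 0 + j473.1 Ω
  C: Z = 1/(jωC) = -j/(ω·C) = 0 - j42.28 Ω
Step 3 — Series combination: Z_total = R + L + C = 1300 + j430.8 Ω = 1370∠18.3° Ω.
Step 4 — Source phasor: V = 34.5∠-136.0° V = -24.82 - j23.97 V.
Step 5 — Current: I = V / Z = -0.02271 - j0.01091 A = 0.02519∠-154.3° A.
Step 6 — Complex power: S = V·I* = 0.825 + j0.2734 VA.
Step 7 — Real power: P = Re(S) = 0.825 W.
Step 8 — Reactive power: Q = Im(S) = 0.2734 VAR.
Step 9 — Apparent power: |S| = 0.8691 VA.
Step 10 — Power factor: PF = P/|S| = 0.9492 (lagging).

(a) P = 0.825 W  (b) Q = 0.2734 VAR  (c) S = 0.8691 VA  (d) PF = 0.9492 (lagging)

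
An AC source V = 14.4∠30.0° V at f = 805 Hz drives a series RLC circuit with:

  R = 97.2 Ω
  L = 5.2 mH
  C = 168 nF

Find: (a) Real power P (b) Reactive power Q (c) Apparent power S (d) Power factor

Step 1 — Angular frequency: ω = 2π·f = 2π·805 = 5058 rad/s.
Step 2 — Component impedances:
  R: Z = R = 97.2 Ω
  L: Z = jωL = j·5058·0.0052 = 0 + j26.3 Ω
  C: Z = 1/(jωC) = -j/(ω·C) = 0 - j1177 Ω
Step 3 — Series combination: Z_total = R + L + C = 97.2 - j1151 Ω = 1155∠-85.2° Ω.
Step 4 — Source phasor: V = 14.4∠30.0° V = 12.47 + j7.2 V.
Step 5 — Current: I = V / Z = -0.005304 + j0.01129 A = 0.01247∠115.2° A.
Step 6 — Complex power: S = V·I* = 0.01512 - j0.179 VA.
Step 7 — Real power: P = Re(S) = 0.01512 W.
Step 8 — Reactive power: Q = Im(S) = -0.179 VAR.
Step 9 — Apparent power: |S| = 0.1796 VA.
Step 10 — Power factor: PF = P/|S| = 0.08418 (leading).

(a) P = 0.01512 W  (b) Q = -0.179 VAR  (c) S = 0.1796 VA  (d) PF = 0.08418 (leading)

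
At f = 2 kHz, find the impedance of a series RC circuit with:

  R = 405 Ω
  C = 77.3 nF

Step 1 — Angular frequency: ω = 2π·f = 2π·2000 = 1.257e+04 rad/s.
Step 2 — Component impedances:
  R: Z = R = 405 Ω
  C: Z = 1/(jωC) = -j/(ω·C) = 0 - j1029 Ω
Step 3 — Series combination: Z_total = R + C = 405 - j1029 Ω = 1106∠-68.5° Ω.

Z = 405 - j1029 Ω = 1106∠-68.5° Ω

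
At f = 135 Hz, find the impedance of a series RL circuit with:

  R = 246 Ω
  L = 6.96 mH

Step 1 — Angular frequency: ω = 2π·f = 2π·135 = 848.2 rad/s.
Step 2 — Component impedances:
  R: Z = R = 246 Ω
  L: Z = jωL = j·848.2·0.00696 = 0 + j5.904 Ω
Step 3 — Series combination: Z_total = R + L = 246 + j5.904 Ω = 246.1∠1.4° Ω.

Z = 246 + j5.904 Ω = 246.1∠1.4° Ω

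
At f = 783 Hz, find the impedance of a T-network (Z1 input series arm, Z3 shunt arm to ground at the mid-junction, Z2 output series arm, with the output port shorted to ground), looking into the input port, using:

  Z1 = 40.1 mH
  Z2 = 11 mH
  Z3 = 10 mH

Step 1 — Angular frequency: ω = 2π·f = 2π·783 = 4920 rad/s.
Step 2 — Component impedances:
  Z1: Z = jωL = j·4920·0.0401 = 0 + j197.3 Ω
  Z2: Z = jωL = j·4920·0.011 = 0 + j54.12 Ω
  Z3: Z = jωL = j·4920·0.01 = 0 + j49.2 Ω
Step 3 — With the output port shorted to ground, the output series arm Z2 runs from the junction to ground; the shunt arm Z3 also runs from the junction to ground. They appear in parallel: Z3 || Z2 = 0 + j25.77 Ω.
Step 4 — Series with input arm Z1: Z_in = Z1 + (Z3 || Z2) = 0 + j223.1 Ω = 223.1∠90.0° Ω.

Z = 0 + j223.1 Ω = 223.1∠90.0° Ω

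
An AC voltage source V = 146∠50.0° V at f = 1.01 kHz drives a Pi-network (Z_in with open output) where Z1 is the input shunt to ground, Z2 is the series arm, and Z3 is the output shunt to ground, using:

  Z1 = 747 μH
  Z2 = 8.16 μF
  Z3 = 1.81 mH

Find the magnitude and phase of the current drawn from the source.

Step 1 — Angular frequency: ω = 2π·f = 2π·1010 = 6346 rad/s.
Step 2 — Component impedances:
  Z1: Z = jωL = j·6346·0.000747 = 0 + j4.74 Ω
  Z2: Z = 1/(jωC) = -j/(ω·C) = 0 - j19.31 Ω
  Z3: Z = jωL = j·6346·0.00181 = 0 + j11.49 Ω
Step 3 — With open output, the series arm Z2 and the output shunt Z3 appear in series to ground: Z2 + Z3 = 0 - j7.825 Ω.
Step 4 — Parallel with input shunt Z1: Z_in = Z1 || (Z2 + Z3) = 0 + j12.03 Ω = 12.03∠90.0° Ω.
Step 5 — Source phasor: V = 146∠50.0° V = 93.85 + j111.8 V.
Step 6 — Ohm's law: I = V / Z_total = (93.85 + j111.8) / (0 + j12.03) = 9.3 - j7.804 A.
Step 7 — Convert to polar: |I| = 12.14 A, ∠I = -40.0°.

I = 12.14∠-40.0° A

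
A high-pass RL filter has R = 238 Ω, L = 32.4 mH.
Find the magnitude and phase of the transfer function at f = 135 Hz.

Step 1 — Angular frequency: ω = 2π·135 = 848.2 rad/s.
Step 2 — Transfer function: H(jω) = jωL/(R + jωL).
Step 3 — Numerator jωL = j·27.48; denominator R + jωL = 238 + j27.48.
Step 4 — H = 0.01316 + j0.114.
Step 5 — Magnitude: |H| = 0.1147 (-18.8 dB); phase: φ = 83.4°.

|H| = 0.1147 (-18.8 dB), φ = 83.4°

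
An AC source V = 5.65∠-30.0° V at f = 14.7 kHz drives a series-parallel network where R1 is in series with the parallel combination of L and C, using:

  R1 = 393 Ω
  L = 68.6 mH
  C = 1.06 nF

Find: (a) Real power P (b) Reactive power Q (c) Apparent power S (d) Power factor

Step 1 — Angular frequency: ω = 2π·f = 2π·1.47e+04 = 9.236e+04 rad/s.
Step 2 — Component impedances:
  R1: Z = R = 393 Ω
  L: Z = jωL = j·9.236e+04·0.0686 = 0 + j6336 Ω
  C: Z = 1/(jωC) = -j/(ω·C) = 0 - j1.021e+04 Ω
Step 3 — Parallel branch: L || C = 1/(1/L + 1/C) = 0 + j1.669e+04 Ω.
Step 4 — Series with R1: Z_total = R1 + (L || C) = 393 + j1.669e+04 Ω = 1.669e+04∠88.7° Ω.
Step 5 — Source phasor: V = 5.65∠-30.0° V = 4.893 - j2.825 V.
Step 6 — Current: I = V / Z = -0.0001623 - j0.000297 A = 0.0003385∠-118.7° A.
Step 7 — Complex power: S = V·I* = 4.502e-05 + j0.001912 VA.
Step 8 — Real power: P = Re(S) = 4.502e-05 W.
Step 9 — Reactive power: Q = Im(S) = 0.001912 VAR.
Step 10 — Apparent power: |S| = 0.001912 VA.
Step 11 — Power factor: PF = P/|S| = 0.02354 (lagging).

(a) P = 4.502e-05 W  (b) Q = 0.001912 VAR  (c) S = 0.001912 VA  (d) PF = 0.02354 (lagging)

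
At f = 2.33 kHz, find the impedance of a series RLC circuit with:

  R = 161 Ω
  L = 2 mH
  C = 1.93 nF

Step 1 — Angular frequency: ω = 2π·f = 2π·2330 = 1.464e+04 rad/s.
Step 2 — Component impedances:
  R: Z = R = 161 Ω
  L: Z = jωL = j·1.464e+04·0.002 = 0 + j29.28 Ω
  C: Z = 1/(jωC) = -j/(ω·C) = 0 - j3.539e+04 Ω
Step 3 — Series combination: Z_total = R + L + C = 161 - j3.536e+04 Ω = 3.536e+04∠-89.7° Ω.

Z = 161 - j3.536e+04 Ω = 3.536e+04∠-89.7° Ω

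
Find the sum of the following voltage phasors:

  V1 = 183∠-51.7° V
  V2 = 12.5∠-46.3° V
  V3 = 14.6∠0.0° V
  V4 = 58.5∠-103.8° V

Step 1 — Convert each phasor to rectangular form:
  V1 = 183·(cos(-51.7°) + j·sin(-51.7°)) = 113.4 - j143.6 V
  V2 = 12.5·(cos(-46.3°) + j·sin(-46.3°)) = 8.636 - j9.037 V
  V3 = 14.6·(cos(0.0°) + j·sin(0.0°)) = 14.6 V
  V4 = 58.5·(cos(-103.8°) + j·sin(-103.8°)) = -13.95 - j56.81 V
Step 2 — Sum components: V_total = 122.7 - j209.5 V.
Step 3 — Convert to polar: |V_total| = 242.8 V, ∠V_total = -59.6°.

V_total = 242.8∠-59.6° V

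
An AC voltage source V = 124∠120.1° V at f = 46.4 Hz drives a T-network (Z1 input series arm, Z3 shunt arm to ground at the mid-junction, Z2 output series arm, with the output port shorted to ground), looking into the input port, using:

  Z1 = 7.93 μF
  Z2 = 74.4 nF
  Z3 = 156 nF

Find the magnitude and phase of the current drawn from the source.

Step 1 — Angular frequency: ω = 2π·f = 2π·46.4 = 291.5 rad/s.
Step 2 — Component impedances:
  Z1: Z = 1/(jωC) = -j/(ω·C) = 0 - j432.5 Ω
  Z2: Z = 1/(jωC) = -j/(ω·C) = 0 - j4.61e+04 Ω
  Z3: Z = 1/(jωC) = -j/(ω·C) = 0 - j2.199e+04 Ω
Step 3 — With the output port shorted to ground, the output series arm Z2 runs from the junction to ground; the shunt arm Z3 also runs from the junction to ground. They appear in parallel: Z3 || Z2 = 0 - j1.489e+04 Ω.
Step 4 — Series with input arm Z1: Z_in = Z1 + (Z3 || Z2) = 0 - j1.532e+04 Ω = 1.532e+04∠-90.0° Ω.
Step 5 — Source phasor: V = 124∠120.1° V = -62.19 + j107.3 V.
Step 6 — Ohm's law: I = V / Z_total = (-62.19 + j107.3) / (0 - j1.532e+04) = -0.007003 - j0.004059 A.
Step 7 — Convert to polar: |I| = 0.008094 A, ∠I = -149.9°.

I = 0.008094∠-149.9° A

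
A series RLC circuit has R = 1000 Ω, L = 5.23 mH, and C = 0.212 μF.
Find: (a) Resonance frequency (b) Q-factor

Step 1 — Resonance condition Im(Z)=0 gives ω₀ = 1/√(LC).
Step 2 — ω₀ = 1/√(0.00523·2.12e-07) = 3.003e+04 rad/s.
Step 3 — f₀ = ω₀/(2π) = 4780 Hz.
Step 4 — Series Q: Q = ω₀L/R = 3.003e+04·0.00523/1000 = 0.1571.

(a) f₀ = 4780 Hz  (b) Q = 0.1571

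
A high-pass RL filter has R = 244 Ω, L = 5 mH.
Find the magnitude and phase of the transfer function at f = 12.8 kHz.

Step 1 — Angular frequency: ω = 2π·1.28e+04 = 8.042e+04 rad/s.
Step 2 — Transfer function: H(jω) = jωL/(R + jωL).
Step 3 — Numerator jωL = j·402.1; denominator R + jωL = 244 + j402.1.
Step 4 — H = 0.7309 + j0.4435.
Step 5 — Magnitude: |H| = 0.8549 (-1.4 dB); phase: φ = 31.2°.

|H| = 0.8549 (-1.4 dB), φ = 31.2°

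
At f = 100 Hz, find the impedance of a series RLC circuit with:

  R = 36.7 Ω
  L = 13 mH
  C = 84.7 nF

Step 1 — Angular frequency: ω = 2π·f = 2π·100 = 628.3 rad/s.
Step 2 — Component impedances:
  R: Z = R = 36.7 Ω
  L: Z = jωL = j·628.3·0.013 = 0 + j8.168 Ω
  C: Z = 1/(jωC) = -j/(ω·C) = 0 - j1.879e+04 Ω
Step 3 — Series combination: Z_total = R + L + C = 36.7 - j1.878e+04 Ω = 1.878e+04∠-89.9° Ω.

Z = 36.7 - j1.878e+04 Ω = 1.878e+04∠-89.9° Ω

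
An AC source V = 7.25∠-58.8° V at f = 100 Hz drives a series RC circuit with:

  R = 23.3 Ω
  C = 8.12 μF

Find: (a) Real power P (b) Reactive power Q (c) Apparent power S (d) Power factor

Step 1 — Angular frequency: ω = 2π·f = 2π·100 = 628.3 rad/s.
Step 2 — Component impedances:
  R: Z = R = 23.3 Ω
  C: Z = 1/(jωC) = -j/(ω·C) = 0 - j196 Ω
Step 3 — Series combination: Z_total = R + C = 23.3 - j196 Ω = 197.4∠-83.2° Ω.
Step 4 — Source phasor: V = 7.25∠-58.8° V = 3.756 - j6.201 V.
Step 5 — Current: I = V / Z = 0.03344 + j0.01519 A = 0.03673∠24.4° A.
Step 6 — Complex power: S = V·I* = 0.03143 - j0.2644 VA.
Step 7 — Real power: P = Re(S) = 0.03143 W.
Step 8 — Reactive power: Q = Im(S) = -0.2644 VAR.
Step 9 — Apparent power: |S| = 0.2663 VA.
Step 10 — Power factor: PF = P/|S| = 0.118 (leading).

(a) P = 0.03143 W  (b) Q = -0.2644 VAR  (c) S = 0.2663 VA  (d) PF = 0.118 (leading)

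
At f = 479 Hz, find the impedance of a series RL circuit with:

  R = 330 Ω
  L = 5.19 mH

Step 1 — Angular frequency: ω = 2π·f = 2π·479 = 3010 rad/s.
Step 2 — Component impedances:
  R: Z = R = 330 Ω
  L: Z = jωL = j·3010·0.00519 = 0 + j15.62 Ω
Step 3 — Series combination: Z_total = R + L = 330 + j15.62 Ω = 330.4∠2.7° Ω.

Z = 330 + j15.62 Ω = 330.4∠2.7° Ω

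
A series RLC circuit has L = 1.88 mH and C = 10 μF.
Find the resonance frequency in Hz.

Step 1 — Resonance condition Im(Z)=0 gives ω₀ = 1/√(LC).
Step 2 — ω₀ = 1/√(0.00188·1e-05) = 7293 rad/s.
Step 3 — f₀ = ω₀/(2π) = 1161 Hz.

f₀ = 1161 Hz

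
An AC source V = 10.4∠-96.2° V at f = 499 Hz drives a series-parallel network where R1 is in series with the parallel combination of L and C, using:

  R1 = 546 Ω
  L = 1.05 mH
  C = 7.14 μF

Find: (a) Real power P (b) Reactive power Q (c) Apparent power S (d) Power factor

Step 1 — Angular frequency: ω = 2π·f = 2π·499 = 3135 rad/s.
Step 2 — Component impedances:
  R1: Z = R = 546 Ω
  L: Z = jωL = j·3135·0.00105 = 0 + j3.292 Ω
  C: Z = 1/(jωC) = -j/(ω·C) = 0 - j44.67 Ω
Step 3 — Parallel branch: L || C = 1/(1/L + 1/C) = 0 + j3.554 Ω.
Step 4 — Series with R1: Z_total = R1 + (L || C) = 546 + j3.554 Ω = 546∠0.4° Ω.
Step 5 — Source phasor: V = 10.4∠-96.2° V = -1.123 - j10.34 V.
Step 6 — Current: I = V / Z = -0.00218 - j0.01892 A = 0.01905∠-96.6° A.
Step 7 — Complex power: S = V·I* = 0.1981 + j0.001289 VA.
Step 8 — Real power: P = Re(S) = 0.1981 W.
Step 9 — Reactive power: Q = Im(S) = 0.001289 VAR.
Step 10 — Apparent power: |S| = 0.1981 VA.
Step 11 — Power factor: PF = P/|S| = 1 (lagging).

(a) P = 0.1981 W  (b) Q = 0.001289 VAR  (c) S = 0.1981 VA  (d) PF = 1 (lagging)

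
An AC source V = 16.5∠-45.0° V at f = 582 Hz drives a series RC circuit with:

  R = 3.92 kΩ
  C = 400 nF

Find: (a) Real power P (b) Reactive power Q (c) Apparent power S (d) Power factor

Step 1 — Angular frequency: ω = 2π·f = 2π·582 = 3657 rad/s.
Step 2 — Component impedances:
  R: Z = R = 3920 Ω
  C: Z = 1/(jωC) = -j/(ω·C) = 0 - j683.7 Ω
Step 3 — Series combination: Z_total = R + C = 3920 - j683.7 Ω = 3979∠-9.9° Ω.
Step 4 — Source phasor: V = 16.5∠-45.0° V = 11.67 - j11.67 V.
Step 5 — Current: I = V / Z = 0.003392 - j0.002385 A = 0.004147∠-35.1° A.
Step 6 — Complex power: S = V·I* = 0.0674 - j0.01175 VA.
Step 7 — Real power: P = Re(S) = 0.0674 W.
Step 8 — Reactive power: Q = Im(S) = -0.01175 VAR.
Step 9 — Apparent power: |S| = 0.06842 VA.
Step 10 — Power factor: PF = P/|S| = 0.9851 (leading).

(a) P = 0.0674 W  (b) Q = -0.01175 VAR  (c) S = 0.06842 VA  (d) PF = 0.9851 (leading)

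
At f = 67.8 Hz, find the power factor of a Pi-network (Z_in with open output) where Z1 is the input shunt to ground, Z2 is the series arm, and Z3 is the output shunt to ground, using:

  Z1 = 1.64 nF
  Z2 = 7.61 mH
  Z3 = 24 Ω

Step 1 — Angular frequency: ω = 2π·f = 2π·67.8 = 426 rad/s.
Step 2 — Component impedances:
  Z1: Z = 1/(jωC) = -j/(ω·C) = 0 - j1.431e+06 Ω
  Z2: Z = jωL = j·426·0.00761 = 0 + j3.242 Ω
  Z3: Z = R = 24 Ω
Step 3 — With open output, the series arm Z2 and the output shunt Z3 appear in series to ground: Z2 + Z3 = 24 + j3.242 Ω.
Step 4 — Parallel with input shunt Z1: Z_in = Z1 || (Z2 + Z3) = 24 + j3.241 Ω = 24.22∠7.7° Ω.
Step 5 — Power factor: PF = cos(φ) = Re(Z)/|Z| = 24/24.218 = 0.991.
Step 6 — Type: Im(Z) = 3.241 ⇒ lagging (phase φ = 7.7°).

PF = 0.991 (lagging, φ = 7.7°)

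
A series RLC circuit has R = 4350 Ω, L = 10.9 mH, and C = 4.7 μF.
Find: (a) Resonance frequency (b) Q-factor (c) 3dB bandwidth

Step 1 — Resonance condition Im(Z)=0 gives ω₀ = 1/√(LC).
Step 2 — ω₀ = 1/√(0.0109·4.7e-06) = 4418 rad/s.
Step 3 — f₀ = ω₀/(2π) = 703.2 Hz.
Step 4 — Series Q: Q = ω₀L/R = 4418·0.0109/4350 = 0.01107.
Step 5 — 3dB bandwidth: Δω = ω₀/Q = 3.991e+05 rad/s; BW = Δω/(2π) = 6.352e+04 Hz.

(a) f₀ = 703.2 Hz  (b) Q = 0.01107  (c) BW = 6.352e+04 Hz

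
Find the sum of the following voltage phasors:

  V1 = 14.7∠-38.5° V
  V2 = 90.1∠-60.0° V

Step 1 — Convert each phasor to rectangular form:
  V1 = 14.7·(cos(-38.5°) + j·sin(-38.5°)) = 11.5 - j9.151 V
  V2 = 90.1·(cos(-60.0°) + j·sin(-60.0°)) = 45.05 - j78.03 V
Step 2 — Sum components: V_total = 56.55 - j87.18 V.
Step 3 — Convert to polar: |V_total| = 103.9 V, ∠V_total = -57.0°.

V_total = 103.9∠-57.0° V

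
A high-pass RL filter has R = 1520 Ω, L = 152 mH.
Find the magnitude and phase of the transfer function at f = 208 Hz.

Step 1 — Angular frequency: ω = 2π·208 = 1307 rad/s.
Step 2 — Transfer function: H(jω) = jωL/(R + jωL).
Step 3 — Numerator jωL = j·198.6; denominator R + jωL = 1520 + j198.6.
Step 4 — H = 0.01679 + j0.1285.
Step 5 — Magnitude: |H| = 0.1296 (-17.7 dB); phase: φ = 82.6°.

|H| = 0.1296 (-17.7 dB), φ = 82.6°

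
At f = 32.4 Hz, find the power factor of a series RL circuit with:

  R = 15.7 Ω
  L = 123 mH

Step 1 — Angular frequency: ω = 2π·f = 2π·32.4 = 203.6 rad/s.
Step 2 — Component impedances:
  R: Z = R = 15.7 Ω
  L: Z = jωL = j·203.6·0.123 = 0 + j25.04 Ω
Step 3 — Series combination: Z_total = R + L = 15.7 + j25.04 Ω = 29.55∠57.9° Ω.
Step 4 — Power factor: PF = cos(φ) = Re(Z)/|Z| = 15.7/29.555 = 0.5312.
Step 5 — Type: Im(Z) = 25.04 ⇒ lagging (phase φ = 57.9°).

PF = 0.5312 (lagging, φ = 57.9°)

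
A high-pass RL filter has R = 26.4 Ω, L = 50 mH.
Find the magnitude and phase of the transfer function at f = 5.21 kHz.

Step 1 — Angular frequency: ω = 2π·5210 = 3.274e+04 rad/s.
Step 2 — Transfer function: H(jω) = jωL/(R + jωL).
Step 3 — Numerator jωL = j·1637; denominator R + jωL = 26.4 + j1637.
Step 4 — H = 0.9997 + j0.01613.
Step 5 — Magnitude: |H| = 0.9999 (-0.0 dB); phase: φ = 0.9°.

|H| = 0.9999 (-0.0 dB), φ = 0.9°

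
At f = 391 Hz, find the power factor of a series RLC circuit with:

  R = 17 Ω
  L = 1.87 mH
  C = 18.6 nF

Step 1 — Angular frequency: ω = 2π·f = 2π·391 = 2457 rad/s.
Step 2 — Component impedances:
  R: Z = R = 17 Ω
  L: Z = jωL = j·2457·0.00187 = 0 + j4.594 Ω
  C: Z = 1/(jωC) = -j/(ω·C) = 0 - j2.188e+04 Ω
Step 3 — Series combination: Z_total = R + L + C = 17 - j2.188e+04 Ω = 2.188e+04∠-90.0° Ω.
Step 4 — Power factor: PF = cos(φ) = Re(Z)/|Z| = 17/2.188e+04 = 0.000777.
Step 5 — Type: Im(Z) = -2.188e+04 ⇒ leading (phase φ = -90.0°).

PF = 0.000777 (leading, φ = -90.0°)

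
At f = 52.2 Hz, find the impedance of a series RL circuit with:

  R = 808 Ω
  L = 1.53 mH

Step 1 — Angular frequency: ω = 2π·f = 2π·52.2 = 328 rad/s.
Step 2 — Component impedances:
  R: Z = R = 808 Ω
  L: Z = jωL = j·328·0.00153 = 0 + j0.5018 Ω
Step 3 — Series combination: Z_total = R + L = 808 + j0.5018 Ω = 808∠0.0° Ω.

Z = 808 + j0.5018 Ω = 808∠0.0° Ω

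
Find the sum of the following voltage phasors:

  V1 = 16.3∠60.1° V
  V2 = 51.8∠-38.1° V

Step 1 — Convert each phasor to rectangular form:
  V1 = 16.3·(cos(60.1°) + j·sin(60.1°)) = 8.125 + j14.13 V
  V2 = 51.8·(cos(-38.1°) + j·sin(-38.1°)) = 40.76 - j31.96 V
Step 2 — Sum components: V_total = 48.89 - j17.83 V.
Step 3 — Convert to polar: |V_total| = 52.04 V, ∠V_total = -20.0°.

V_total = 52.04∠-20.0° V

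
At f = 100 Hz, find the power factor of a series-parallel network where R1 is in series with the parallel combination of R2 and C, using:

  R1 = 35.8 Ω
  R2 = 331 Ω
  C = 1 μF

Step 1 — Angular frequency: ω = 2π·f = 2π·100 = 628.3 rad/s.
Step 2 — Component impedances:
  R1: Z = R = 35.8 Ω
  R2: Z = R = 331 Ω
  C: Z = 1/(jωC) = -j/(ω·C) = 0 - j1592 Ω
Step 3 — Parallel branch: R2 || C = 1/(1/R2 + 1/C) = 317.3 - j65.99 Ω.
Step 4 — Series with R1: Z_total = R1 + (R2 || C) = 353.1 - j65.99 Ω = 359.2∠-10.6° Ω.
Step 5 — Power factor: PF = cos(φ) = Re(Z)/|Z| = 353.1/359.2 = 0.983.
Step 6 — Type: Im(Z) = -65.99 ⇒ leading (phase φ = -10.6°).

PF = 0.983 (leading, φ = -10.6°)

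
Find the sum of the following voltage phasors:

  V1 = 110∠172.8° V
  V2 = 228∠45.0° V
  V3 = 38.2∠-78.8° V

Step 1 — Convert each phasor to rectangular form:
  V1 = 110·(cos(172.8°) + j·sin(172.8°)) = -109.1 + j13.79 V
  V2 = 228·(cos(45.0°) + j·sin(45.0°)) = 161.2 + j161.2 V
  V3 = 38.2·(cos(-78.8°) + j·sin(-78.8°)) = 7.42 - j37.47 V
Step 2 — Sum components: V_total = 59.51 + j137.5 V.
Step 3 — Convert to polar: |V_total| = 149.9 V, ∠V_total = 66.6°.

V_total = 149.9∠66.6° V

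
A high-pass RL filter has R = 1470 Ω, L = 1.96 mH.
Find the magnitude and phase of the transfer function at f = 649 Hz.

Step 1 — Angular frequency: ω = 2π·649 = 4078 rad/s.
Step 2 — Transfer function: H(jω) = jωL/(R + jωL).
Step 3 — Numerator jωL = j·7.992; denominator R + jωL = 1470 + j7.992.
Step 4 — H = 2.956e-05 + j0.005437.
Step 5 — Magnitude: |H| = 0.005437 (-45.3 dB); phase: φ = 89.7°.

|H| = 0.005437 (-45.3 dB), φ = 89.7°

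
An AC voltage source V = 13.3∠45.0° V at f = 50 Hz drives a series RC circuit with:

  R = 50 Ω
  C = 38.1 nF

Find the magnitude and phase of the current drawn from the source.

Step 1 — Angular frequency: ω = 2π·f = 2π·50 = 314.2 rad/s.
Step 2 — Component impedances:
  R: Z = R = 50 Ω
  C: Z = 1/(jωC) = -j/(ω·C) = 0 - j8.355e+04 Ω
Step 3 — Series combination: Z_total = R + C = 50 - j8.355e+04 Ω = 8.355e+04∠-90.0° Ω.
Step 4 — Source phasor: V = 13.3∠45.0° V = 9.405 + j9.405 V.
Step 5 — Ohm's law: I = V / Z_total = (9.405 + j9.405) / (50 - j8.355e+04) = -0.0001125 + j0.0001126 A.
Step 6 — Convert to polar: |I| = 0.0001592 A, ∠I = 135.0°.

I = 0.0001592∠135.0° A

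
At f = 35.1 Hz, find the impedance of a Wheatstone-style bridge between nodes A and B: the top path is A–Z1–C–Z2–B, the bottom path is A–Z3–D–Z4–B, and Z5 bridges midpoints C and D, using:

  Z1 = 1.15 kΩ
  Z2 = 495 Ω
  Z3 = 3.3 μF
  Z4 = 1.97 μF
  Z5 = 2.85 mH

Step 1 — Angular frequency: ω = 2π·f = 2π·35.1 = 220.5 rad/s.
Step 2 — Component impedances:
  Z1: Z = R = 1150 Ω
  Z2: Z = R = 495 Ω
  Z3: Z = 1/(jωC) = -j/(ω·C) = 0 - j1374 Ω
  Z4: Z = 1/(jωC) = -j/(ω·C) = 0 - j2302 Ω
  Z5: Z = jωL = j·220.5·0.00285 = 0 + j0.6285 Ω
Step 3 — Bridge requires nodal analysis (the Z5 bridge couples midpoints C and D, so the two paths cannot be reduced to a simple series/parallel combination). Setting node B to ground and injecting 1 A at node A, the 3-node admittance system at A, C, D solves to V_A = Z_AB = 1149 - j667.7 Ω = 1329∠-30.2° Ω.

Z = 1149 - j667.7 Ω = 1329∠-30.2° Ω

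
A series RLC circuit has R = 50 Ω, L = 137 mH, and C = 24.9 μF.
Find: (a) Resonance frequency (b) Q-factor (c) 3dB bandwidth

Step 1 — Resonance: ω₀ = 1/√(LC) = 1/√(0.137·2.49e-05) = 541.4 rad/s.
Step 2 — f₀ = ω₀/(2π) = 86.17 Hz.
Step 3 — Series Q: Q = ω₀L/R = 541.4·0.137/50 = 1.484.
Step 4 — Bandwidth: Δω = ω₀/Q = 365 rad/s; BW = Δω/(2π) = 58.09 Hz.

(a) f₀ = 86.17 Hz  (b) Q = 1.484  (c) BW = 58.09 Hz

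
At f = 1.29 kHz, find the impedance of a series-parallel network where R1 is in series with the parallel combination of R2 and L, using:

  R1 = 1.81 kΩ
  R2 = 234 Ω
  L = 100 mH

Step 1 — Angular frequency: ω = 2π·f = 2π·1290 = 8105 rad/s.
Step 2 — Component impedances:
  R1: Z = R = 1810 Ω
  R2: Z = R = 234 Ω
  L: Z = jωL = j·8105·0.1 = 0 + j810.5 Ω
Step 3 — Parallel branch: R2 || L = 1/(1/R2 + 1/L) = 216 + j62.36 Ω.
Step 4 — Series with R1: Z_total = R1 + (R2 || L) = 2026 + j62.36 Ω = 2027∠1.8° Ω.

Z = 2026 + j62.36 Ω = 2027∠1.8° Ω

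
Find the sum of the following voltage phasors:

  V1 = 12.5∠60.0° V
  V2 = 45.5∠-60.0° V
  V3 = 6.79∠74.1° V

Step 1 — Convert each phasor to rectangular form:
  V1 = 12.5·(cos(60.0°) + j·sin(60.0°)) = 6.25 + j10.83 V
  V2 = 45.5·(cos(-60.0°) + j·sin(-60.0°)) = 22.75 - j39.4 V
  V3 = 6.79·(cos(74.1°) + j·sin(74.1°)) = 1.86 + j6.53 V
Step 2 — Sum components: V_total = 30.86 - j22.05 V.
Step 3 — Convert to polar: |V_total| = 37.93 V, ∠V_total = -35.5°.

V_total = 37.93∠-35.5° V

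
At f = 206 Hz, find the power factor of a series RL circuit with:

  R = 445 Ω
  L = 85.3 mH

Step 1 — Angular frequency: ω = 2π·f = 2π·206 = 1294 rad/s.
Step 2 — Component impedances:
  R: Z = R = 445 Ω
  L: Z = jωL = j·1294·0.0853 = 0 + j110.4 Ω
Step 3 — Series combination: Z_total = R + L = 445 + j110.4 Ω = 458.5∠13.9° Ω.
Step 4 — Power factor: PF = cos(φ) = Re(Z)/|Z| = 445/458.5 = 0.9706.
Step 5 — Type: Im(Z) = 110.4 ⇒ lagging (phase φ = 13.9°).

PF = 0.9706 (lagging, φ = 13.9°)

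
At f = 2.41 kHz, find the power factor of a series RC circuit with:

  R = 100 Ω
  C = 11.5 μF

Step 1 — Angular frequency: ω = 2π·f = 2π·2410 = 1.514e+04 rad/s.
Step 2 — Component impedances:
  R: Z = R = 100 Ω
  C: Z = 1/(jωC) = -j/(ω·C) = 0 - j5.743 Ω
Step 3 — Series combination: Z_total = R + C = 100 - j5.743 Ω = 100.2∠-3.3° Ω.
Step 4 — Power factor: PF = cos(φ) = Re(Z)/|Z| = 100/100.16 = 0.9984.
Step 5 — Type: Im(Z) = -5.743 ⇒ leading (phase φ = -3.3°).

PF = 0.9984 (leading, φ = -3.3°)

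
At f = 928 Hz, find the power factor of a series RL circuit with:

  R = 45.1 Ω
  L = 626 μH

Step 1 — Angular frequency: ω = 2π·f = 2π·928 = 5831 rad/s.
Step 2 — Component impedances:
  R: Z = R = 45.1 Ω
  L: Z = jωL = j·5831·0.000626 = 0 + j3.65 Ω
Step 3 — Series combination: Z_total = R + L = 45.1 + j3.65 Ω = 45.25∠4.6° Ω.
Step 4 — Power factor: PF = cos(φ) = Re(Z)/|Z| = 45.1/45.25 = 0.9967.
Step 5 — Type: Im(Z) = 3.65 ⇒ lagging (phase φ = 4.6°).

PF = 0.9967 (lagging, φ = 4.6°)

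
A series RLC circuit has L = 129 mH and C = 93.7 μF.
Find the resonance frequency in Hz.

Step 1 — Resonance condition Im(Z)=0 gives ω₀ = 1/√(LC).
Step 2 — ω₀ = 1/√(0.129·9.37e-05) = 287.6 rad/s.
Step 3 — f₀ = ω₀/(2π) = 45.78 Hz.

f₀ = 45.78 Hz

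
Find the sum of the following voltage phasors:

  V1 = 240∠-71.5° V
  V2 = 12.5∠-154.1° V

Step 1 — Convert each phasor to rectangular form:
  V1 = 240·(cos(-71.5°) + j·sin(-71.5°)) = 76.15 - j227.6 V
  V2 = 12.5·(cos(-154.1°) + j·sin(-154.1°)) = -11.24 - j5.46 V
Step 2 — Sum components: V_total = 64.91 - j233.1 V.
Step 3 — Convert to polar: |V_total| = 241.9 V, ∠V_total = -74.4°.

V_total = 241.9∠-74.4° V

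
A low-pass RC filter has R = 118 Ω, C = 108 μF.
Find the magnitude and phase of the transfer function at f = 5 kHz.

Step 1 — Angular frequency: ω = 2π·5000 = 3.142e+04 rad/s.
Step 2 — Transfer function: H(jω) = 1/(1 + jωRC).
Step 3 — Denominator: 1 + jωRC = 1 + j·3.142e+04·118·0.000108 = 1 + j400.4.
Step 4 — H = 6.239e-06 - j0.002498.
Step 5 — Magnitude: |H| = 0.002498 (-52.0 dB); phase: φ = -89.9°.

|H| = 0.002498 (-52.0 dB), φ = -89.9°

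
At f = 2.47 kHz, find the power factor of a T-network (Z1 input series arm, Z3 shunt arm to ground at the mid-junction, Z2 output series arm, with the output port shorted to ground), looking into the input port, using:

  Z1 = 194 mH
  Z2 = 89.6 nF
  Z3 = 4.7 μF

Step 1 — Angular frequency: ω = 2π·f = 2π·2470 = 1.552e+04 rad/s.
Step 2 — Component impedances:
  Z1: Z = jωL = j·1.552e+04·0.194 = 0 + j3011 Ω
  Z2: Z = 1/(jωC) = -j/(ω·C) = 0 - j719.1 Ω
  Z3: Z = 1/(jωC) = -j/(ω·C) = 0 - j13.71 Ω
Step 3 — With the output port shorted to ground, the output series arm Z2 runs from the junction to ground; the shunt arm Z3 also runs from the junction to ground. They appear in parallel: Z3 || Z2 = 0 - j13.45 Ω.
Step 4 — Series with input arm Z1: Z_in = Z1 + (Z3 || Z2) = 0 + j2997 Ω = 2997∠90.0° Ω.
Step 5 — Power factor: PF = cos(φ) = Re(Z)/|Z| = 0/2997 = 0.
Step 6 — Type: Im(Z) = 2997 ⇒ lagging (phase φ = 90.0°).

PF = 0 (lagging, φ = 90.0°)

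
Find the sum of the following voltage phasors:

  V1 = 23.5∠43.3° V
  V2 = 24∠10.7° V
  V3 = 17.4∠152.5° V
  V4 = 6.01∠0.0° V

Step 1 — Convert each phasor to rectangular form:
  V1 = 23.5·(cos(43.3°) + j·sin(43.3°)) = 17.1 + j16.12 V
  V2 = 24·(cos(10.7°) + j·sin(10.7°)) = 23.58 + j4.456 V
  V3 = 17.4·(cos(152.5°) + j·sin(152.5°)) = -15.43 + j8.034 V
  V4 = 6.01·(cos(0.0°) + j·sin(0.0°)) = 6.01 V
Step 2 — Sum components: V_total = 31.26 + j28.61 V.
Step 3 — Convert to polar: |V_total| = 42.38 V, ∠V_total = 42.5°.

V_total = 42.38∠42.5° V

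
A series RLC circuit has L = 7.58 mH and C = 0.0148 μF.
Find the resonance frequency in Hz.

Step 1 — Resonance condition Im(Z)=0 gives ω₀ = 1/√(LC).
Step 2 — ω₀ = 1/√(0.00758·1.48e-08) = 9.441e+04 rad/s.
Step 3 — f₀ = ω₀/(2π) = 1.503e+04 Hz.

f₀ = 1.503e+04 Hz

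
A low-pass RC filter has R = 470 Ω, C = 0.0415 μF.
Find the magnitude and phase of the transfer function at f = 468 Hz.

Step 1 — Angular frequency: ω = 2π·468 = 2941 rad/s.
Step 2 — Transfer function: H(jω) = 1/(1 + jωRC).
Step 3 — Denominator: 1 + jωRC = 1 + j·2941·470·4.15e-08 = 1 + j0.05736.
Step 4 — H = 0.9967 - j0.05717.
Step 5 — Magnitude: |H| = 0.9984 (-0.0 dB); phase: φ = -3.3°.

|H| = 0.9984 (-0.0 dB), φ = -3.3°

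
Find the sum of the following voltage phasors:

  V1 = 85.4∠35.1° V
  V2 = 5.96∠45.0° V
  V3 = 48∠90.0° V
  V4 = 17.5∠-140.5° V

Step 1 — Convert each phasor to rectangular form:
  V1 = 85.4·(cos(35.1°) + j·sin(35.1°)) = 69.87 + j49.11 V
  V2 = 5.96·(cos(45.0°) + j·sin(45.0°)) = 4.214 + j4.214 V
  V3 = 48·(cos(90.0°) + j·sin(90.0°)) = 0 + j48 V
  V4 = 17.5·(cos(-140.5°) + j·sin(-140.5°)) = -13.5 - j11.13 V
Step 2 — Sum components: V_total = 60.58 + j90.19 V.
Step 3 — Convert to polar: |V_total| = 108.6 V, ∠V_total = 56.1°.

V_total = 108.6∠56.1° V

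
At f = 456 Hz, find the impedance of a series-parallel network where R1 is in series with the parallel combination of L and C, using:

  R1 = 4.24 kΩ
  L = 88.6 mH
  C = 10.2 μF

Step 1 — Angular frequency: ω = 2π·f = 2π·456 = 2865 rad/s.
Step 2 — Component impedances:
  R1: Z = R = 4240 Ω
  L: Z = jωL = j·2865·0.0886 = 0 + j253.9 Ω
  C: Z = 1/(jωC) = -j/(ω·C) = 0 - j34.22 Ω
Step 3 — Parallel branch: L || C = 1/(1/L + 1/C) = 0 - j39.55 Ω.
Step 4 — Series with R1: Z_total = R1 + (L || C) = 4240 - j39.55 Ω = 4240∠-0.5° Ω.

Z = 4240 - j39.55 Ω = 4240∠-0.5° Ω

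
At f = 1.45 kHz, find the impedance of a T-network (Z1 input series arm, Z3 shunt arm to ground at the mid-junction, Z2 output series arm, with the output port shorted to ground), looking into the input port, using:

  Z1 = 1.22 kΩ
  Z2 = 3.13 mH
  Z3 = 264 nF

Step 1 — Angular frequency: ω = 2π·f = 2π·1450 = 9111 rad/s.
Step 2 — Component impedances:
  Z1: Z = R = 1220 Ω
  Z2: Z = jωL = j·9111·0.00313 = 0 + j28.52 Ω
  Z3: Z = 1/(jωC) = -j/(ω·C) = 0 - j415.8 Ω
Step 3 — With the output port shorted to ground, the output series arm Z2 runs from the junction to ground; the shunt arm Z3 also runs from the junction to ground. They appear in parallel: Z3 || Z2 = 0 + j30.62 Ω.
Step 4 — Series with input arm Z1: Z_in = Z1 + (Z3 || Z2) = 1220 + j30.62 Ω = 1220∠1.4° Ω.

Z = 1220 + j30.62 Ω = 1220∠1.4° Ω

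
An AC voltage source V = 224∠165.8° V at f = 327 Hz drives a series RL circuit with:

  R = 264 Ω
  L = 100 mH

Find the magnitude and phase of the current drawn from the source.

Step 1 — Angular frequency: ω = 2π·f = 2π·327 = 2055 rad/s.
Step 2 — Component impedances:
  R: Z = R = 264 Ω
  L: Z = jωL = j·2055·0.1 = 0 + j205.5 Ω
Step 3 — Series combination: Z_total = R + L = 264 + j205.5 Ω = 334.5∠37.9° Ω.
Step 4 — Source phasor: V = 224∠165.8° V = -217.2 + j54.95 V.
Step 5 — Ohm's law: I = V / Z_total = (-217.2 + j54.95) / (264 + j205.5) = -0.4114 + j0.5283 A.
Step 6 — Convert to polar: |I| = 0.6696 A, ∠I = 127.9°.

I = 0.6696∠127.9° A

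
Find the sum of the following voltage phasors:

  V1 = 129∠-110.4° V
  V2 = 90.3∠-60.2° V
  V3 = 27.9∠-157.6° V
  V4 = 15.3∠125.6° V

Step 1 — Convert each phasor to rectangular form:
  V1 = 129·(cos(-110.4°) + j·sin(-110.4°)) = -44.97 - j120.9 V
  V2 = 90.3·(cos(-60.2°) + j·sin(-60.2°)) = 44.88 - j78.36 V
  V3 = 27.9·(cos(-157.6°) + j·sin(-157.6°)) = -25.79 - j10.63 V
  V4 = 15.3·(cos(125.6°) + j·sin(125.6°)) = -8.906 + j12.44 V
Step 2 — Sum components: V_total = -34.79 - j197.5 V.
Step 3 — Convert to polar: |V_total| = 200.5 V, ∠V_total = -100.0°.

V_total = 200.5∠-100.0° V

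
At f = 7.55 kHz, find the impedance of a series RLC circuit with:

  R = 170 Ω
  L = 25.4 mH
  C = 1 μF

Step 1 — Angular frequency: ω = 2π·f = 2π·7550 = 4.744e+04 rad/s.
Step 2 — Component impedances:
  R: Z = R = 170 Ω
  L: Z = jωL = j·4.744e+04·0.0254 = 0 + j1205 Ω
  C: Z = 1/(jωC) = -j/(ω·C) = 0 - j21.08 Ω
Step 3 — Series combination: Z_total = R + L + C = 170 + j1184 Ω = 1196∠81.8° Ω.

Z = 170 + j1184 Ω = 1196∠81.8° Ω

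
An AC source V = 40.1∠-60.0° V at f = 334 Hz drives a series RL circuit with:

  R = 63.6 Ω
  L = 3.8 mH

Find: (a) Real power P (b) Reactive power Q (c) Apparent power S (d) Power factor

Step 1 — Angular frequency: ω = 2π·f = 2π·334 = 2099 rad/s.
Step 2 — Component impedances:
  R: Z = R = 63.6 Ω
  L: Z = jωL = j·2099·0.0038 = 0 + j7.975 Ω
Step 3 — Series combination: Z_total = R + L = 63.6 + j7.975 Ω = 64.1∠7.1° Ω.
Step 4 — Source phasor: V = 40.1∠-60.0° V = 20.05 - j34.73 V.
Step 5 — Current: I = V / Z = 0.243 - j0.5765 A = 0.6256∠-67.1° A.
Step 6 — Complex power: S = V·I* = 24.89 + j3.121 VA.
Step 7 — Real power: P = Re(S) = 24.89 W.
Step 8 — Reactive power: Q = Im(S) = 3.121 VAR.
Step 9 — Apparent power: |S| = 25.09 VA.
Step 10 — Power factor: PF = P/|S| = 0.9922 (lagging).

(a) P = 24.89 W  (b) Q = 3.121 VAR  (c) S = 25.09 VA  (d) PF = 0.9922 (lagging)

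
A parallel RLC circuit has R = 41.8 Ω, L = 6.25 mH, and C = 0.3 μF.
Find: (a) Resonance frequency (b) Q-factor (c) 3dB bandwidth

Step 1 — Resonance: ω₀ = 1/√(LC) = 1/√(0.00625·3e-07) = 2.309e+04 rad/s.
Step 2 — f₀ = ω₀/(2π) = 3676 Hz.
Step 3 — Parallel Q: Q = R/(ω₀L) = 41.8/(2.309e+04·0.00625) = 0.2896.
Step 4 — Bandwidth: Δω = ω₀/Q = 7.974e+04 rad/s; BW = Δω/(2π) = 1.269e+04 Hz.

(a) f₀ = 3676 Hz  (b) Q = 0.2896  (c) BW = 1.269e+04 Hz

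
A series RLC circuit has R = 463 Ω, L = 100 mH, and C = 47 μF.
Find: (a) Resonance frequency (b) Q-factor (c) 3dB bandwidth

Step 1 — Resonance: ω₀ = 1/√(LC) = 1/√(0.1·4.7e-05) = 461.3 rad/s.
Step 2 — f₀ = ω₀/(2π) = 73.41 Hz.
Step 3 — Series Q: Q = ω₀L/R = 461.3·0.1/463 = 0.09963.
Step 4 — Bandwidth: Δω = ω₀/Q = 4630 rad/s; BW = Δω/(2π) = 736.9 Hz.

(a) f₀ = 73.41 Hz  (b) Q = 0.09963  (c) BW = 736.9 Hz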